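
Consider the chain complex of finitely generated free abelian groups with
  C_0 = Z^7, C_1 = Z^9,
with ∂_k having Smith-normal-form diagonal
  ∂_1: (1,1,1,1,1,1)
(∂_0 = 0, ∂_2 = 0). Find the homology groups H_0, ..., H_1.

H_0 ≅ Z,  H_1 ≅ Z^3.

H_0: b_0 = 7 − 0 − 6 = 1; torsion from ∂_1 factors > 1: none. So H_0 ≅ Z.
H_1: b_1 = 9 − 6 − 0 = 3; torsion from ∂_2 factors > 1: none. So H_1 ≅ Z^3.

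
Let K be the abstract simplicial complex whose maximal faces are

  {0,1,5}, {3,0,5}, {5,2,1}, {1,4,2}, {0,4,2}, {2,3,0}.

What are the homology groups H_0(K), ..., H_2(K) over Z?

Fix the vertex order 0 < 1 < 2 < 3 < 4 < 5 and write every simplex with vertices in increasing order. Then dim K = 2 and the simplices of K are:

  0-simplices (6): [0], [1], [2], [3], [4], [5]
  1-simplices (12): [0,1], [0,2], [0,3], [0,4], [0,5], [1,2], [1,4], [1,5], [2,3], [2,4], [2,5], [3,5]
  2-simplices (6): [0,1,5], [0,2,3], [0,2,4], [0,3,5], [1,2,4], [1,2,5]

Hence C_0 ≅ Z^6, C_1 ≅ Z^12, C_2 ≅ Z^6.

The boundary map ∂_1: C_1 → C_0 is given by ∂[p,q] = [q] − [p]. For instance
  ∂[1,5] = [5] − [1].
The 6×12 boundary matrix has rank 5 and Smith normal form diag(1,1,1,1,1).

Boundary ∂_2: C_2 → C_1 sends each 2-simplex [p,q,r] to [q,r] − [p,r] + [p,q]. For instance
  ∂[1,2,5] = [2,5] − [1,5] + [1,2],
  ∂[0,1,5] = [1,5] − [0,5] + [0,1].
The 12×6 boundary matrix has rank 6 and Smith normal form diag(1,1,1,1,1,1).

Reading off H_k = ker ∂_k / im ∂_{k+1}:

  H_0: rank C_0 − rank ∂_1 = 6 − 5 = 1, and the invariant factors of ∂_1 are all 1, so H_0 = Z.
  H_1: rank ker ∂_1 − rank ∂_2 = (12 − 5) − 6 = 1, and the invariant factors of ∂_2 are all 1, so H_1 = Z.
  H_2: rank ker ∂_2 − rank ∂_3 = (6 − 6) − 0 = 0, and there is no ∂_3, so H_2 = 0.

H_0 ≅ Z,  H_1 ≅ Z,  H_2 = 0.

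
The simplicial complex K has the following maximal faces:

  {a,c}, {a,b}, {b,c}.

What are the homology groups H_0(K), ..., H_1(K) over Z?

H_0 = Z,  H_1 = Z.

Take the total order a < b < c on the vertex set. Then K (dimension 1) consists of the simplices:

  0-simplices (3): a, b, c
  1-simplices (3): ab, ac, bc

giving chain groups C_0 ≅ Z^3, C_1 ≅ Z^3.

The boundary map ∂_1: C_1 → C_0 maps an edge to its endpoints' difference, ∂[p,q] = q − p. For instance
  ∂bc = c − b.
This gives a 3×3 integer matrix of rank 2; reducing to Smith normal form yields diagonal entries (1,1).

Reading off H_k = ker ∂_k / im ∂_{k+1}:

  H_0: rank C_0 − rank ∂_1 = 3 − 2 = 1, and the invariant factors of ∂_1 are all 1, so H_0 = Z.
  H_1: rank ker ∂_1 − rank ∂_2 = (3 − 2) − 0 = 1, and there is no ∂_2, so H_1 = Z.

As a check, the Euler characteristic is 3 − 3 = 0, which agrees with 1 − 1 = 0.
(K is a triangulation of the circle S^1.)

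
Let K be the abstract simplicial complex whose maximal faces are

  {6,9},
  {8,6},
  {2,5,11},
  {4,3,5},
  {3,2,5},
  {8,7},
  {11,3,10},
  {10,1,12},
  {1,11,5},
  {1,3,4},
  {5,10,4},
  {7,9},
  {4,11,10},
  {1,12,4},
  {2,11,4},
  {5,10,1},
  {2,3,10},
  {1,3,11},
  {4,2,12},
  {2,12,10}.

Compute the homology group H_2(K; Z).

H_2 ≅ Z.

We work with the vertex ordering 1 < 2 < 3 < 4 < 5 < 6 < 7 < 8 < 9 < 10 < 11 < 12. The simplices of K, each written with vertices in increasing order, are:

  0-simplices (12): [1], [2], [3], [4], [5], [6], [7], [8], [9], [10], [11], [12]
  1-simplices (28): (28 of them)
  2-simplices (16): [1,3,4], [1,3,11], [1,4,12], [1,5,10], [1,5,11], [1,10,12], [2,3,5], [2,3,10], [2,4,11], [2,4,12], [2,5,11], [2,10,12], [3,4,5], [3,10,11], [4,5,10], [4,10,11]

giving chain groups C_0 ≅ Z^12, C_1 ≅ Z^28, C_2 ≅ Z^16.

∂_1: C_1 → C_0 sends each edge [p,q] (with p < q) to q − p.
This gives a 12×28 integer matrix of rank 10; reducing to Smith normal form yields diagonal entries (1,1,1,1,1,1,1,1,1,1).

Boundary ∂_2: C_2 → C_1 maps a triangle to the signed sum of its edges. For instance
  ∂[1,10,12] = [10,12] − [1,12] + [1,10],
  ∂[3,10,11] = [10,11] − [3,11] + [3,10].
The 28×16 boundary matrix has rank 15 and Smith normal form diag(1,1,1,1,1,1,1,1,1,1,1,1,1,1,1).

Reading off H_k = ker ∂_k / im ∂_{k+1}:

  H_2: rank ker ∂_2 − rank ∂_3 = (16 − 15) − 0 = 1, and there is no ∂_3, so H_2 ≅ Z.

(K is a triangulation of the disjoint union of the circle S^1 and the torus T^2.)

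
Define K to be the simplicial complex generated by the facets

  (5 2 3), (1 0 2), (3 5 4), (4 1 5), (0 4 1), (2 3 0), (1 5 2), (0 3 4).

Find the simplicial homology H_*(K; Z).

We work with the vertex ordering 0 < 1 < 2 < 3 < 4 < 5. The simplices of K, each written with vertices in increasing order, are:

  0-simplices (6): [0], [1], [2], [3], [4], [5]
  1-simplices (12): [0,1], [0,2], [0,3], [0,4], [1,2], [1,4], [1,5], [2,3], [2,5], [3,4], [3,5], [4,5]
  2-simplices (8): [0,1,2], [0,1,4], [0,2,3], [0,3,4], [1,2,5], [1,4,5], [2,3,5], [3,4,5]

giving chain groups C_0 ≅ Z^6, C_1 ≅ Z^12, C_2 ≅ Z^8.

The boundary map ∂_1: C_1 → C_0 maps an edge to its endpoints' difference, ∂[p,q] = q − p. For instance
  ∂[2,5] = [5] − [2].
This gives a 6×12 integer matrix of rank 5; reducing to Smith normal form yields diagonal entries (1,1,1,1,1).

The boundary map ∂_2: C_2 → C_1 acts by ∂[p,q,r] = [q,r] − [p,r] + [p,q]. For instance
  ∂[0,2,3] = [2,3] − [0,3] + [0,2],
  ∂[0,1,4] = [1,4] − [0,4] + [0,1].
This gives a 12×8 integer matrix of rank 7; reducing to Smith normal form yields diagonal entries (1,1,1,1,1,1,1).

Now H_k = ker ∂_k / im ∂_{k+1}, so:

  H_0: rank C_0 − rank ∂_1 = 6 − 5 = 1, and the invariant factors of ∂_1 are all 1, so H_0 ≅ Z.
  H_1: rank ker ∂_1 − rank ∂_2 = (12 − 5) − 7 = 0, and the invariant factors of ∂_2 are all 1, so H_1 ≅ 0.
  H_2: rank ker ∂_2 − rank ∂_3 = (8 − 7) − 0 = 1, and there is no ∂_3, so H_2 ≅ Z.

(K is a triangulation of the 2-sphere S^2.)

H_0 ≅ Z,  H_1 = 0,  H_2 ≅ Z.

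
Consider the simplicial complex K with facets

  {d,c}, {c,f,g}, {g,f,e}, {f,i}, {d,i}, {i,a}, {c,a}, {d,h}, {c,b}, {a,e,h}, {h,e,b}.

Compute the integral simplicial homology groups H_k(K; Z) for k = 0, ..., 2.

H_0 = Z,  H_1 = Z^5,  H_2 = 0.

Take the total order a < b < c < d < e < f < g < h < i on the vertex set. Then K (dimension 2) consists of the simplices:

  0-simplices (9): a, b, c, d, e, f, g, h, i
  1-simplices (17): ac, ae, ah, ai, bc, be, bh, cd, cf, cg, dh, di, ef, eg, eh, fg, fi
  2-simplices (4): aeh, beh, cfg, efg

so the chain groups are C_0 ≅ Z^9, C_1 ≅ Z^17, C_2 ≅ Z^4.

∂_1: C_1 → C_0 maps an edge to its endpoints' difference, ∂[p,q] = q − p. For instance
  ∂eh = h − e.
The 9×17 boundary matrix has rank 8 and Smith normal form diag(1,1,1,1,1,1,1,1).

The boundary map ∂_2: C_2 → C_1 maps a triangle to the signed sum of its edges. For instance
  ∂cfg = fg − cg + cf,
  ∂beh = eh − bh + be.
The resulting 17×4 matrix has rank 4, and its Smith normal form has invariant factors (1,1,1,1).

Computing H_k = (kernel of ∂_k) / (image of ∂_{k+1}):

  H_0: rank C_0 − rank ∂_1 = 9 − 8 = 1, and the invariant factors of ∂_1 are all 1, so H_0 ≅ Z.
  H_1: rank ker ∂_1 − rank ∂_2 = (17 − 8) − 4 = 5, and the invariant factors of ∂_2 are all 1, so H_1 ≅ Z^5.
  H_2: rank ker ∂_2 − rank ∂_3 = (4 − 4) − 0 = 0, and there is no ∂_3, so H_2 ≅ 0.

As a check, the Euler characteristic is 9 − 17 + 4 = -4, which agrees with 1 − 5 + 0 = -4.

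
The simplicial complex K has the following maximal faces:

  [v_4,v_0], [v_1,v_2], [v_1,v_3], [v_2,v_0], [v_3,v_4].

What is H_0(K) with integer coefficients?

H_0 ≅ Z.

Take the total order v_0 < v_1 < v_2 < v_3 < v_4 on the vertex set. Then K (dimension 1) consists of the simplices:

  0-simplices (5): [v_0], [v_1], [v_2], [v_3], [v_4]
  1-simplices (5): [v_0,v_2], [v_0,v_4], [v_1,v_2], [v_1,v_3], [v_3,v_4]

giving chain groups C_0 ≅ Z^5, C_1 ≅ Z^5.

The boundary map ∂_1: C_1 → C_0 sends each edge [p,q] (with p < q) to q − p. For instance
  ∂[v_0,v_2] = [v_2] − [v_0].
The 5×5 boundary matrix has rank 4 and Smith normal form diag(1,1,1,1).

From H_k ≅ ker(∂_k) / im(∂_{k+1}) we obtain:

  H_0: rank C_0 − rank ∂_1 = 5 − 4 = 1, and the invariant factors of ∂_1 are all 1, so H_0 = Z.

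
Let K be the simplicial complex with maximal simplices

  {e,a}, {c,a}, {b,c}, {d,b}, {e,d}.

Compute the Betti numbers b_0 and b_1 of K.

Order the vertices as a < b < c < d < e. Listing each simplex with vertices in this order, K has dimension 1 with simplices:

  0-simplices (5): a, b, c, d, e
  1-simplices (5): ac, ae, bc, bd, de

so the chain groups are C_0 ≅ Z^5, C_1 ≅ Z^5.

The boundary map ∂_1: C_1 → C_0 sends each edge [p,q] (with p < q) to q − p.
The 5×5 boundary matrix has rank 4 and Smith normal form diag(1,1,1,1).

From H_k ≅ ker(∂_k) / im(∂_{k+1}) we obtain:

  H_0: rank C_0 − rank ∂_1 = 5 − 4 = 1, and the invariant factors of ∂_1 are all 1, so H_0 ≅ Z.
  H_1: rank ker ∂_1 − rank ∂_2 = (5 − 4) − 0 = 1, and there is no ∂_2, so H_1 ≅ Z.

Hence the Betti numbers are b_0 = 1, b_1 = 1.

b_0 = 1, b_1 = 1.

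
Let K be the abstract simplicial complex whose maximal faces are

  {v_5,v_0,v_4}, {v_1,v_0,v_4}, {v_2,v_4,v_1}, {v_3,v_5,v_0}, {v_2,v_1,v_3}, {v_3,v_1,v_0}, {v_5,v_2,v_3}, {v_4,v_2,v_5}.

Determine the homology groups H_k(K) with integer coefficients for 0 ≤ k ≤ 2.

We work with the vertex ordering v_0 < v_1 < v_2 < v_3 < v_4 < v_5. The simplices of K, each written with vertices in increasing order, are:

  0-simplices (6): [v_0], [v_1], [v_2], [v_3], [v_4], [v_5]
  1-simplices (12): [v_0,v_1], [v_0,v_3], [v_0,v_4], [v_0,v_5], [v_1,v_2], [v_1,v_3], [v_1,v_4], [v_2,v_3], [v_2,v_4], [v_2,v_5], [v_3,v_5], [v_4,v_5]
  2-simplices (8): [v_0,v_1,v_3], [v_0,v_1,v_4], [v_0,v_3,v_5], [v_0,v_4,v_5], [v_1,v_2,v_3], [v_1,v_2,v_4], [v_2,v_3,v_5], [v_2,v_4,v_5]

giving chain groups C_0 ≅ Z^6, C_1 ≅ Z^12, C_2 ≅ Z^8.

∂_1: C_1 → C_0 maps an edge to its endpoints' difference, ∂[p,q] = q − p.
As a 6×12 matrix over Z this has rank 5, with invariant factors (1,1,1,1,1).

The boundary map ∂_2: C_2 → C_1 sends each 2-simplex [p,q,r] to [q,r] − [p,r] + [p,q]. For instance
  ∂[v_0,v_1,v_4] = [v_1,v_4] − [v_0,v_4] + [v_0,v_1],
  ∂[v_0,v_4,v_5] = [v_4,v_5] − [v_0,v_5] + [v_0,v_4].
This gives a 12×8 integer matrix of rank 7; reducing to Smith normal form yields diagonal entries (1,1,1,1,1,1,1).

Computing H_k = (kernel of ∂_k) / (image of ∂_{k+1}):

  H_0: rank C_0 − rank ∂_1 = 6 − 5 = 1, and the invariant factors of ∂_1 are all 1, so H_0 = Z.
  H_1: rank ker ∂_1 − rank ∂_2 = (12 − 5) − 7 = 0, and the invariant factors of ∂_2 are all 1, so H_1 = 0.
  H_2: rank ker ∂_2 − rank ∂_3 = (8 − 7) − 0 = 1, and there is no ∂_3, so H_2 = Z.

As a check, the Euler characteristic is 6 − 12 + 8 = 2, which agrees with 1 − 0 + 1 = 2.

H_0 ≅ Z,  H_1 = 0,  H_2 ≅ Z.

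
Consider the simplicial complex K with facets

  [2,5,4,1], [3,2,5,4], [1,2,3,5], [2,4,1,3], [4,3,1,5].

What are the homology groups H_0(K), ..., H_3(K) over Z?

Fix the vertex order 1 < 2 < 3 < 4 < 5 and write every simplex with vertices in increasing order. Then dim K = 3 and the simplices of K are:

  0-simplices (5): [1], [2], [3], [4], [5]
  1-simplices (10): [1,2], [1,3], [1,4], [1,5], [2,3], [2,4], [2,5], [3,4], [3,5], [4,5]
  2-simplices (10): [1,2,3], [1,2,4], [1,2,5], [1,3,4], [1,3,5], [1,4,5], [2,3,4], [2,3,5], [2,4,5], [3,4,5]
  3-simplices (5): [1,2,3,4], [1,2,3,5], [1,2,4,5], [1,3,4,5], [2,3,4,5]

so the chain groups are C_0 ≅ Z^5, C_1 ≅ Z^10, C_2 ≅ Z^10, C_3 ≅ Z^5.

Boundary ∂_1: C_1 → C_0 is given by ∂[p,q] = [q] − [p]. For instance
  ∂[1,3] = [3] − [1].
The resulting 5×10 matrix has rank 4, and its Smith normal form has invariant factors (1,1,1,1).

Boundary ∂_2: C_2 → C_1 sends each 2-simplex [p,q,r] to [q,r] − [p,r] + [p,q]. For instance
  ∂[1,2,3] = [2,3] − [1,3] + [1,2],
  ∂[2,4,5] = [4,5] − [2,5] + [2,4].
This gives a 10×10 integer matrix of rank 6; reducing to Smith normal form yields diagonal entries (1,1,1,1,1,1).

∂_3: C_3 → C_2 sends each 3-simplex σ to the alternating sum Σ_i (−1)^i (σ with its i-th vertex removed). For instance
  ∂[1,2,3,4] = [2,3,4] − [1,3,4] + [1,2,4] − [1,2,3],
  ∂[1,2,4,5] = [2,4,5] − [1,4,5] + [1,2,5] − [1,2,4].
The resulting 10×5 matrix has rank 4, and its Smith normal form has invariant factors (1,1,1,1).

From H_k ≅ ker(∂_k) / im(∂_{k+1}) we obtain:

  H_0: rank C_0 − rank ∂_1 = 5 − 4 = 1, and the invariant factors of ∂_1 are all 1, so H_0 ≅ Z.
  H_1: rank ker ∂_1 − rank ∂_2 = (10 − 4) − 6 = 0, and the invariant factors of ∂_2 are all 1, so H_1 ≅ 0.
  H_2: rank ker ∂_2 − rank ∂_3 = (10 − 6) − 4 = 0, and the invariant factors of ∂_3 are all 1, so H_2 ≅ 0.
  H_3: rank ker ∂_3 − rank ∂_4 = (5 − 4) − 0 = 1, and there is no ∂_4, so H_3 ≅ Z.

As a check, the Euler characteristic is 5 − 10 + 10 − 5 = 0, which agrees with 1 − 0 + 0 − 1 = 0.
(K is a triangulation of the 3-sphere S^3.)

H_0 = Z,  H_1 = 0,  H_2 = 0,  H_3 = Z.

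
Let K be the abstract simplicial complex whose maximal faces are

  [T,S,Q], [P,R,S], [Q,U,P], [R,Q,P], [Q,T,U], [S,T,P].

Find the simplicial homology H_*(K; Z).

H_0 ≅ Z,  H_1 ≅ Z,  H_2 = 0.

K has 6 vertices, 12 edges, 6 triangles.
rank ∂_0 = 0, rank ∂_1 = 5 ⇒ b_0 = 6 − 0 − 5 = 1; all invariant factors of ∂_1 are 1 so no torsion. So H_0 ≅ Z.
rank ∂_1 = 5, rank ∂_2 = 6 ⇒ b_1 = 12 − 5 − 6 = 1; all invariant factors of ∂_2 are 1 so no torsion. So H_1 ≅ Z.
rank ∂_2 = 6, rank ∂_3 = 0 ⇒ b_2 = 6 − 6 − 0 = 0. So H_2 ≅ 0.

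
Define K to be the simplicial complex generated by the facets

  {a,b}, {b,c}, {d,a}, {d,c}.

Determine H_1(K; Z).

H_1 = Z.

We work with the vertex ordering a < b < c < d. The simplices of K, each written with vertices in increasing order, are:

  0-simplices (4): a, b, c, d
  1-simplices (4): ab, ad, bc, cd

giving chain groups C_0 ≅ Z^4, C_1 ≅ Z^4.

∂_1: C_1 → C_0 is given by ∂[p,q] = [q] − [p].
The resulting 4×4 matrix has rank 3, and its Smith normal form has invariant factors (1,1,1).

Reading off H_k = ker ∂_k / im ∂_{k+1}:

  H_1: rank ker ∂_1 − rank ∂_2 = (4 − 3) − 0 = 1, and there is no ∂_2, so H_1 ≅ Z.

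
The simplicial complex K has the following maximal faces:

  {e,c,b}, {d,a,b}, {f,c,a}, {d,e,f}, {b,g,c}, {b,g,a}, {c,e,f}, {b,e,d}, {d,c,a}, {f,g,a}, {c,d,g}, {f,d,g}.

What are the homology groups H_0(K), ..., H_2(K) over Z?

H_0 = Z,  H_1 = Z_2,  H_2 = 0.

We work with the vertex ordering a < b < c < d < e < f < g. The simplices of K, each written with vertices in increasing order, are:

  0-simplices (7): a, b, c, d, e, f, g
  1-simplices (18): ab, ac, ad, af, ag, bc, bd, be, bg, cd, ce, cf, cg, de, df, dg, ef, fg
  2-simplices (12): abd, abg, acd, acf, afg, bce, bcg, bde, cdg, cef, def, dfg

Hence C_0 ≅ Z^7, C_1 ≅ Z^18, C_2 ≅ Z^12.

The boundary map ∂_1: C_1 → C_0 maps an edge to its endpoints' difference, ∂[p,q] = q − p.
The resulting 7×18 matrix has rank 6, and its Smith normal form has invariant factors (1,1,1,1,1,1).

The boundary map ∂_2: C_2 → C_1 sends each 2-simplex [p,q,r] to [q,r] − [p,r] + [p,q]. For instance
  ∂def = ef − df + de,
  ∂cef = ef − cf + ce.
The resulting 18×12 matrix has rank 12, and its Smith normal form has invariant factors (1,1,1,1,1,1,1,1,1,1,1,2).

Computing H_k = (kernel of ∂_k) / (image of ∂_{k+1}):

  H_0: rank C_0 − rank ∂_1 = 7 − 6 = 1, and the invariant factors of ∂_1 are all 1, so H_0 = Z.
  H_1: rank ker ∂_1 − rank ∂_2 = (18 − 6) − 12 = 0, and ∂_2 has invariant factor 2 > 1, so H_1 = Z_2.
  H_2: rank ker ∂_2 − rank ∂_3 = (12 − 12) − 0 = 0, and there is no ∂_3, so H_2 = 0.

As a check, the Euler characteristic is 7 − 18 + 12 = 1, which agrees with 1 − 0 + 0 = 1.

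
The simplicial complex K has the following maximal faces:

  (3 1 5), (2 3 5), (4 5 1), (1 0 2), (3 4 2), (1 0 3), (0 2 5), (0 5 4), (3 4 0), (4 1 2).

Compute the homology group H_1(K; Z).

We work with the vertex ordering 0 < 1 < 2 < 3 < 4 < 5. The simplices of K, each written with vertices in increasing order, are:

  0-simplices (6): [0], [1], [2], [3], [4], [5]
  1-simplices (15): [0,1], [0,2], [0,3], [0,4], [0,5], [1,2], [1,3], [1,4], [1,5], [2,3], [2,4], [2,5], [3,4], [3,5], [4,5]
  2-simplices (10): [0,1,2], [0,1,3], [0,2,5], [0,3,4], [0,4,5], [1,2,4], [1,3,5], [1,4,5], [2,3,4], [2,3,5]

giving chain groups C_0 ≅ Z^6, C_1 ≅ Z^15, C_2 ≅ Z^10.

∂_1: C_1 → C_0 sends each edge [p,q] (with p < q) to q − p.
The resulting 6×15 matrix has rank 5, and its Smith normal form has invariant factors (1,1,1,1,1).

∂_2: C_2 → C_1 sends each 2-simplex [p,q,r] to [q,r] − [p,r] + [p,q]. For instance
  ∂[0,4,5] = [4,5] − [0,5] + [0,4],
  ∂[0,2,5] = [2,5] − [0,5] + [0,2].
The resulting 15×10 matrix has rank 10, and its Smith normal form has invariant factors (1,1,1,1,1,1,1,1,1,2).

Reading off H_k = ker ∂_k / im ∂_{k+1}:

  H_1: rank ker ∂_1 − rank ∂_2 = (15 − 5) − 10 = 0, and ∂_2 has invariant factor 2 > 1, so H_1 ≅ Z/2.

H_1 ≅ Z/2.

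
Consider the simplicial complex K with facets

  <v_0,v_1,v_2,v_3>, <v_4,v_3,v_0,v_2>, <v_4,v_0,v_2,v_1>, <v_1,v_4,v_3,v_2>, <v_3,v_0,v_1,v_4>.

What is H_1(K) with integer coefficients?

Order the vertices as v_0 < v_1 < v_2 < v_3 < v_4. Listing each simplex with vertices in this order, K has dimension 3 with simplices:

  0-simplices (5): [v_0], [v_1], [v_2], [v_3], [v_4]
  1-simplices (10): [v_0,v_1], [v_0,v_2], [v_0,v_3], [v_0,v_4], [v_1,v_2], [v_1,v_3], [v_1,v_4], [v_2,v_3], [v_2,v_4], [v_3,v_4]
  2-simplices (10): [v_0,v_1,v_2], [v_0,v_1,v_3], [v_0,v_1,v_4], [v_0,v_2,v_3], [v_0,v_2,v_4], [v_0,v_3,v_4], [v_1,v_2,v_3], [v_1,v_2,v_4], [v_1,v_3,v_4], [v_2,v_3,v_4]
  3-simplices (5): [v_0,v_1,v_2,v_3], [v_0,v_1,v_2,v_4], [v_0,v_1,v_3,v_4], [v_0,v_2,v_3,v_4], [v_1,v_2,v_3,v_4]

giving chain groups C_0 ≅ Z^5, C_1 ≅ Z^10, C_2 ≅ Z^10, C_3 ≅ Z^5.

∂_1: C_1 → C_0 maps an edge to its endpoints' difference, ∂[p,q] = q − p. For instance
  ∂[v_1,v_4] = [v_4] − [v_1].
The 5×10 boundary matrix has rank 4 and Smith normal form diag(1,1,1,1).

∂_2: C_2 → C_1 acts by ∂[p,q,r] = [q,r] − [p,r] + [p,q]. For instance
  ∂[v_0,v_1,v_4] = [v_1,v_4] − [v_0,v_4] + [v_0,v_1],
  ∂[v_0,v_1,v_2] = [v_1,v_2] − [v_0,v_2] + [v_0,v_1].
This gives a 10×10 integer matrix of rank 6; reducing to Smith normal form yields diagonal entries (1,1,1,1,1,1).

The boundary map ∂_3: C_3 → C_2 sends each 3-simplex σ to the alternating sum Σ_i (−1)^i (σ with its i-th vertex removed). For instance
  ∂[v_0,v_1,v_2,v_3] = [v_1,v_2,v_3] − [v_0,v_2,v_3] + [v_0,v_1,v_3] − [v_0,v_1,v_2],
  ∂[v_0,v_2,v_3,v_4] = [v_2,v_3,v_4] − [v_0,v_3,v_4] + [v_0,v_2,v_4] − [v_0,v_2,v_3].
The 10×5 boundary matrix has rank 4 and Smith normal form diag(1,1,1,1).

Now H_k = ker ∂_k / im ∂_{k+1}, so:

  H_1: rank ker ∂_1 − rank ∂_2 = (10 − 4) − 6 = 0, and the invariant factors of ∂_2 are all 1, so H_1 = 0.

(K is a triangulation of the 3-sphere S^3.)

H_1 = 0.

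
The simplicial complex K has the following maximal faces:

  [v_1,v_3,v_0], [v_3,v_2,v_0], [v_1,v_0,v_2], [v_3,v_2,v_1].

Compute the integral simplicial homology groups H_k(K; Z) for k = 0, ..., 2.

H_0 ≅ Z,  H_1 = 0,  H_2 ≅ Z.

Fix the vertex order v_0 < v_1 < v_2 < v_3 and write every simplex with vertices in increasing order. Then dim K = 2 and the simplices of K are:

  0-simplices (4): [v_0], [v_1], [v_2], [v_3]
  1-simplices (6): [v_0,v_1], [v_0,v_2], [v_0,v_3], [v_1,v_2], [v_1,v_3], [v_2,v_3]
  2-simplices (4): [v_0,v_1,v_2], [v_0,v_1,v_3], [v_0,v_2,v_3], [v_1,v_2,v_3]

giving chain groups C_0 ≅ Z^4, C_1 ≅ Z^6, C_2 ≅ Z^4.

The boundary map ∂_1: C_1 → C_0 maps an edge to its endpoints' difference, ∂[p,q] = q − p. For instance
  ∂[v_1,v_2] = [v_2] − [v_1].
As a 4×6 matrix over Z this has rank 3, with invariant factors (1,1,1).

Boundary ∂_2: C_2 → C_1 maps a triangle to the signed sum of its edges. For instance
  ∂[v_0,v_1,v_2] = [v_1,v_2] − [v_0,v_2] + [v_0,v_1],
  ∂[v_0,v_1,v_3] = [v_1,v_3] − [v_0,v_3] + [v_0,v_1].
This gives a 6×4 integer matrix of rank 3; reducing to Smith normal form yields diagonal entries (1,1,1).

Computing H_k = (kernel of ∂_k) / (image of ∂_{k+1}):

  H_0: rank C_0 − rank ∂_1 = 4 − 3 = 1, and the invariant factors of ∂_1 are all 1, so H_0 ≅ Z.
  H_1: rank ker ∂_1 − rank ∂_2 = (6 − 3) − 3 = 0, and the invariant factors of ∂_2 are all 1, so H_1 ≅ 0.
  H_2: rank ker ∂_2 − rank ∂_3 = (4 − 3) − 0 = 1, and there is no ∂_3, so H_2 ≅ Z.

(K is a triangulation of the 2-sphere S^2.)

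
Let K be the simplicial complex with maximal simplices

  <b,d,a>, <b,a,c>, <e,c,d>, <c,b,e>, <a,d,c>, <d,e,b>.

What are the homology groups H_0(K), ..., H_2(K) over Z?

H_0 = Z,  H_1 = 0,  H_2 = Z.

We work with the vertex ordering a < b < c < d < e. The simplices of K, each written with vertices in increasing order, are:

  0-simplices (5): a, b, c, d, e
  1-simplices (9): ab, ac, ad, bc, bd, be, cd, ce, de
  2-simplices (6): abc, abd, acd, bce, bde, cde

Hence C_0 ≅ Z^5, C_1 ≅ Z^9, C_2 ≅ Z^6.

∂_1: C_1 → C_0 sends each edge [p,q] (with p < q) to q − p. For instance
  ∂cd = d − c.
This gives a 5×9 integer matrix of rank 4; reducing to Smith normal form yields diagonal entries (1,1,1,1).

The boundary map ∂_2: C_2 → C_1 sends each 2-simplex [p,q,r] to [q,r] − [p,r] + [p,q]. For instance
  ∂bde = de − be + bd,
  ∂acd = cd − ad + ac.
The resulting 9×6 matrix has rank 5, and its Smith normal form has invariant factors (1,1,1,1,1).

Reading off H_k = ker ∂_k / im ∂_{k+1}:

  H_0: rank C_0 − rank ∂_1 = 5 − 4 = 1, and the invariant factors of ∂_1 are all 1, so H_0 = Z.
  H_1: rank ker ∂_1 − rank ∂_2 = (9 − 4) − 5 = 0, and the invariant factors of ∂_2 are all 1, so H_1 = 0.
  H_2: rank ker ∂_2 − rank ∂_3 = (6 − 5) − 0 = 1, and there is no ∂_3, so H_2 = Z.

As a check, the Euler characteristic is 5 − 9 + 6 = 2, which agrees with 1 − 0 + 1 = 2.
(K is a triangulation of the 2-sphere S^2.)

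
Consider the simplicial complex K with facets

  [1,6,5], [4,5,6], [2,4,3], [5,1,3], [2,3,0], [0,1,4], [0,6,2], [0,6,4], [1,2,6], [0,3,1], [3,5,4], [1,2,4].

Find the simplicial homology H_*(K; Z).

We work with the vertex ordering 0 < 1 < 2 < 3 < 4 < 5 < 6. The simplices of K, each written with vertices in increasing order, are:

  0-simplices (7): [0], [1], [2], [3], [4], [5], [6]
  1-simplices (18): [0,1], [0,2], [0,3], [0,4], [0,6], [1,2], [1,3], [1,4], [1,5], [1,6], [2,3], [2,4], [2,6], [3,4], [3,5], [4,5], [4,6], [5,6]
  2-simplices (12): [0,1,3], [0,1,4], [0,2,3], [0,2,6], [0,4,6], [1,2,4], [1,2,6], [1,3,5], [1,5,6], [2,3,4], [3,4,5], [4,5,6]

giving chain groups C_0 ≅ Z^7, C_1 ≅ Z^18, C_2 ≅ Z^12.

∂_1: C_1 → C_0 sends each edge [p,q] (with p < q) to q − p.
The 7×18 boundary matrix has rank 6 and Smith normal form diag(1,1,1,1,1,1).

Boundary ∂_2: C_2 → C_1 sends each 2-simplex [p,q,r] to [q,r] − [p,r] + [p,q]. For instance
  ∂[1,5,6] = [5,6] − [1,6] + [1,5],
  ∂[1,2,6] = [2,6] − [1,6] + [1,2].
As a 18×12 matrix over Z this has rank 12, with invariant factors (1,1,1,1,1,1,1,1,1,1,1,2).

Computing H_k = (kernel of ∂_k) / (image of ∂_{k+1}):

  H_0: rank C_0 − rank ∂_1 = 7 − 6 = 1, and the invariant factors of ∂_1 are all 1, so H_0 = Z.
  H_1: rank ker ∂_1 − rank ∂_2 = (18 − 6) − 12 = 0, and ∂_2 has invariant factor 2 > 1, so H_1 = Z/2.
  H_2: rank ker ∂_2 − rank ∂_3 = (12 − 12) − 0 = 0, and there is no ∂_3, so H_2 = 0.

(K is a triangulation of the real projective plane RP^2.)

H_0 = Z,  H_1 = Z/2,  H_2 = 0.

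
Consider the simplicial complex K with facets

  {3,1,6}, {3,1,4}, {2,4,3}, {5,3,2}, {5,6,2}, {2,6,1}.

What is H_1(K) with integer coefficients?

Fix the vertex order 1 < 2 < 3 < 4 < 5 < 6 and write every simplex with vertices in increasing order. Then dim K = 2 and the simplices of K are:

  0-simplices (6): [1], [2], [3], [4], [5], [6]
  1-simplices (12): [1,2], [1,3], [1,4], [1,6], [2,3], [2,4], [2,5], [2,6], [3,4], [3,5], [3,6], [5,6]
  2-simplices (6): [1,2,6], [1,3,4], [1,3,6], [2,3,4], [2,3,5], [2,5,6]

giving chain groups C_0 ≅ Z^6, C_1 ≅ Z^12, C_2 ≅ Z^6.

The boundary map ∂_1: C_1 → C_0 maps an edge to its endpoints' difference, ∂[p,q] = q − p.
As a 6×12 matrix over Z this has rank 5, with invariant factors (1,1,1,1,1).

The boundary map ∂_2: C_2 → C_1 maps a triangle to the signed sum of its edges. For instance
  ∂[2,3,5] = [3,5] − [2,5] + [2,3],
  ∂[2,5,6] = [5,6] − [2,6] + [2,5].
As a 12×6 matrix over Z this has rank 6, with invariant factors (1,1,1,1,1,1).

Reading off H_k = ker ∂_k / im ∂_{k+1}:

  H_1: rank ker ∂_1 − rank ∂_2 = (12 − 5) − 6 = 1, and the invariant factors of ∂_2 are all 1, so H_1 = Z.

H_1 ≅ Z.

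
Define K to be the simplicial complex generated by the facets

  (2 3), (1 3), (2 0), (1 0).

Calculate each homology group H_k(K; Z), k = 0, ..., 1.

We work with the vertex ordering 0 < 1 < 2 < 3. The simplices of K, each written with vertices in increasing order, are:

  0-simplices (4): [0], [1], [2], [3]
  1-simplices (4): [0,1], [0,2], [1,3], [2,3]

Hence C_0 ≅ Z^4, C_1 ≅ Z^4.

Boundary ∂_1: C_1 → C_0 sends each edge [p,q] (with p < q) to q − p.
The 4×4 boundary matrix has rank 3 and Smith normal form diag(1,1,1).

Computing H_k = (kernel of ∂_k) / (image of ∂_{k+1}):

  H_0: rank C_0 − rank ∂_1 = 4 − 3 = 1, and the invariant factors of ∂_1 are all 1, so H_0 = Z.
  H_1: rank ker ∂_1 − rank ∂_2 = (4 − 3) − 0 = 1, and there is no ∂_2, so H_1 = Z.

(K is a triangulation of the circle S^1.)

H_0 = Z,  H_1 = Z.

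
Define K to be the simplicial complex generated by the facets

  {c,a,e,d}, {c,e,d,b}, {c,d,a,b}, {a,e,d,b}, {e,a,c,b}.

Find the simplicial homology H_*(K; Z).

H_0 ≅ Z,  H_1 = 0,  H_2 = 0,  H_3 ≅ Z.

K has 5 vertices, 10 edges, 10 triangles, 5 3-simplices.
rank ∂_0 = 0, rank ∂_1 = 4 ⇒ b_0 = 5 − 0 − 4 = 1; all invariant factors of ∂_1 are 1 so no torsion. So H_0 ≅ Z.
rank ∂_1 = 4, rank ∂_2 = 6 ⇒ b_1 = 10 − 4 − 6 = 0; all invariant factors of ∂_2 are 1 so no torsion. So H_1 ≅ 0.
rank ∂_2 = 6, rank ∂_3 = 4 ⇒ b_2 = 10 − 6 − 4 = 0; all invariant factors of ∂_3 are 1 so no torsion. So H_2 ≅ 0.
rank ∂_3 = 4, rank ∂_4 = 0 ⇒ b_3 = 5 − 4 − 0 = 1. So H_3 ≅ Z.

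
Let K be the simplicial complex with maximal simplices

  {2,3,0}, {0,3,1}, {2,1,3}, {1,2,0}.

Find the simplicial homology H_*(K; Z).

Fix the vertex order 0 < 1 < 2 < 3 and write every simplex with vertices in increasing order. Then dim K = 2 and the simplices of K are:

  0-simplices (4): [0], [1], [2], [3]
  1-simplices (6): [0,1], [0,2], [0,3], [1,2], [1,3], [2,3]
  2-simplices (4): [0,1,2], [0,1,3], [0,2,3], [1,2,3]

so the chain groups are C_0 ≅ Z^4, C_1 ≅ Z^6, C_2 ≅ Z^4.

∂_1: C_1 → C_0 maps an edge to its endpoints' difference, ∂[p,q] = q − p.
This gives a 4×6 integer matrix of rank 3; reducing to Smith normal form yields diagonal entries (1,1,1).

Boundary ∂_2: C_2 → C_1 maps a triangle to the signed sum of its edges. For instance
  ∂[1,2,3] = [2,3] − [1,3] + [1,2],
  ∂[0,1,3] = [1,3] − [0,3] + [0,1].
This gives a 6×4 integer matrix of rank 3; reducing to Smith normal form yields diagonal entries (1,1,1).

Now H_k = ker ∂_k / im ∂_{k+1}, so:

  H_0: rank C_0 − rank ∂_1 = 4 − 3 = 1, and the invariant factors of ∂_1 are all 1, so H_0 ≅ Z.
  H_1: rank ker ∂_1 − rank ∂_2 = (6 − 3) − 3 = 0, and the invariant factors of ∂_2 are all 1, so H_1 ≅ 0.
  H_2: rank ker ∂_2 − rank ∂_3 = (4 − 3) − 0 = 1, and there is no ∂_3, so H_2 ≅ Z.

H_0 = Z,  H_1 = 0,  H_2 = Z.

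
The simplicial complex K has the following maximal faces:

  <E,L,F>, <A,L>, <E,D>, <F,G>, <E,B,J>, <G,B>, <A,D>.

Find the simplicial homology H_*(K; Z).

We work with the vertex ordering A < B < D < E < F < G < J < L. The simplices of K, each written with vertices in increasing order, are:

  0-simplices (8): A, B, D, E, F, G, J, L
  1-simplices (11): AD, AL, BE, BG, BJ, DE, EF, EJ, EL, FG, FL
  2-simplices (2): BEJ, EFL

so the chain groups are C_0 ≅ Z^8, C_1 ≅ Z^11, C_2 ≅ Z^2.

∂_1: C_1 → C_0 maps an edge to its endpoints' difference, ∂[p,q] = q − p. For instance
  ∂AD = D − A.
The resulting 8×11 matrix has rank 7, and its Smith normal form has invariant factors (1,1,1,1,1,1,1).

∂_2: C_2 → C_1 sends each 2-simplex [p,q,r] to [q,r] − [p,r] + [p,q]. For instance
  ∂EFL = FL − EL + EF,
  ∂BEJ = EJ − BJ + BE.
The 11×2 boundary matrix has rank 2 and Smith normal form diag(1,1).

From H_k ≅ ker(∂_k) / im(∂_{k+1}) we obtain:

  H_0: rank C_0 − rank ∂_1 = 8 − 7 = 1, and the invariant factors of ∂_1 are all 1, so H_0 ≅ Z.
  H_1: rank ker ∂_1 − rank ∂_2 = (11 − 7) − 2 = 2, and the invariant factors of ∂_2 are all 1, so H_1 ≅ Z^2.
  H_2: rank ker ∂_2 − rank ∂_3 = (2 − 2) − 0 = 0, and there is no ∂_3, so H_2 ≅ 0.

H_0 = Z,  H_1 = Z^2,  H_2 = 0.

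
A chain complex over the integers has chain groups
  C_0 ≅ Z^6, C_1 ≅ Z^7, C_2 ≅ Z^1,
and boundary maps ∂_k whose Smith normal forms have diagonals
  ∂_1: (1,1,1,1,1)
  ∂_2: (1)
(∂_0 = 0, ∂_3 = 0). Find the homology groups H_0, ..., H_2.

H_0 ≅ Z,  H_1 ≅ Z,  H_2 = 0.

H_0: b_0 = 6 − 0 − 5 = 1; torsion from ∂_1 factors > 1: none. So H_0 ≅ Z.
H_1: b_1 = 7 − 5 − 1 = 1; torsion from ∂_2 factors > 1: none. So H_1 ≅ Z.
H_2: b_2 = 1 − 1 − 0 = 0; torsion from ∂_3 factors > 1: none. So H_2 ≅ 0.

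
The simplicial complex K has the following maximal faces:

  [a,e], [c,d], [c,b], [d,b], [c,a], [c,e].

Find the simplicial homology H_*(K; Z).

K has 5 vertices, 6 edges.
rank ∂_0 = 0, rank ∂_1 = 4 ⇒ b_0 = 5 − 0 − 4 = 1; all invariant factors of ∂_1 are 1 so no torsion. So H_0 ≅ Z.
rank ∂_1 = 4, rank ∂_2 = 0 ⇒ b_1 = 6 − 4 − 0 = 2. So H_1 ≅ Z^2.

H_0 = Z,  H_1 = Z^2.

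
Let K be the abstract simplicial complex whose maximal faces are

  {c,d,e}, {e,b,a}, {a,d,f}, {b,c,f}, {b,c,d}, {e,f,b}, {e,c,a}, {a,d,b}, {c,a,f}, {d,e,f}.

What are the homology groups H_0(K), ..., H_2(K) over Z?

H_0 = Z,  H_1 = Z/2Z,  H_2 = 0.

We work with the vertex ordering a < b < c < d < e < f. The simplices of K, each written with vertices in increasing order, are:

  0-simplices (6): a, b, c, d, e, f
  1-simplices (15): ab, ac, ad, ae, af, bc, bd, be, bf, cd, ce, cf, de, df, ef
  2-simplices (10): abd, abe, ace, acf, adf, bcd, bcf, bef, cde, def

giving chain groups C_0 ≅ Z^6, C_1 ≅ Z^15, C_2 ≅ Z^10.

∂_1: C_1 → C_0 is given by ∂[p,q] = [q] − [p]. For instance
  ∂bd = d − b.
As a 6×15 matrix over Z this has rank 5, with invariant factors (1,1,1,1,1).

The boundary map ∂_2: C_2 → C_1 sends each 2-simplex [p,q,r] to [q,r] − [p,r] + [p,q]. For instance
  ∂abd = bd − ad + ab,
  ∂bcd = cd − bd + bc.
As a 15×10 matrix over Z this has rank 10, with invariant factors (1,1,1,1,1,1,1,1,1,2).

From H_k ≅ ker(∂_k) / im(∂_{k+1}) we obtain:

  H_0: rank C_0 − rank ∂_1 = 6 − 5 = 1, and the invariant factors of ∂_1 are all 1, so H_0 = Z.
  H_1: rank ker ∂_1 − rank ∂_2 = (15 − 5) − 10 = 0, and ∂_2 has invariant factor 2 > 1, so H_1 = Z/2Z.
  H_2: rank ker ∂_2 − rank ∂_3 = (10 − 10) − 0 = 0, and there is no ∂_3, so H_2 = 0.

As a check, the Euler characteristic is 6 − 15 + 10 = 1, which agrees with 1 − 0 + 0 = 1.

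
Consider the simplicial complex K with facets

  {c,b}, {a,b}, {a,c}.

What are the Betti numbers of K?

Fix the vertex order a < b < c and write every simplex with vertices in increasing order. Then dim K = 1 and the simplices of K are:

  0-simplices (3): a, b, c
  1-simplices (3): ab, ac, bc

Hence C_0 ≅ Z^3, C_1 ≅ Z^3.

Boundary ∂_1: C_1 → C_0 maps an edge to its endpoints' difference, ∂[p,q] = q − p.
The resulting 3×3 matrix has rank 2, and its Smith normal form has invariant factors (1,1).

Now H_k = ker ∂_k / im ∂_{k+1}, so:

  H_0: rank C_0 − rank ∂_1 = 3 − 2 = 1, and the invariant factors of ∂_1 are all 1, so H_0 = Z.
  H_1: rank ker ∂_1 − rank ∂_2 = (3 − 2) − 0 = 1, and there is no ∂_2, so H_1 = Z.

Hence the Betti numbers are b_0 = 1, b_1 = 1.

b_0 = 1, b_1 = 1.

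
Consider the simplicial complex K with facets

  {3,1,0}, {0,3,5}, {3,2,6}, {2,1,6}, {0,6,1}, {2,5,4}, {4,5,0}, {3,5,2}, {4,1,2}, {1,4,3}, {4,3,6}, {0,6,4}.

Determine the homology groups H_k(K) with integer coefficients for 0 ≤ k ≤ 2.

H_0 ≅ Z,  H_1 ≅ Z/2,  H_2 = 0.

We work with the vertex ordering 0 < 1 < 2 < 3 < 4 < 5 < 6. The simplices of K, each written with vertices in increasing order, are:

  0-simplices (7): [0], [1], [2], [3], [4], [5], [6]
  1-simplices (18): [0,1], [0,3], [0,4], [0,5], [0,6], [1,2], [1,3], [1,4], [1,6], [2,3], [2,4], [2,5], [2,6], [3,4], [3,5], [3,6], [4,5], [4,6]
  2-simplices (12): [0,1,3], [0,1,6], [0,3,5], [0,4,5], [0,4,6], [1,2,4], [1,2,6], [1,3,4], [2,3,5], [2,3,6], [2,4,5], [3,4,6]

giving chain groups C_0 ≅ Z^7, C_1 ≅ Z^18, C_2 ≅ Z^12.

∂_1: C_1 → C_0 maps an edge to its endpoints' difference, ∂[p,q] = q − p. For instance
  ∂[3,4] = [4] − [3].
The resulting 7×18 matrix has rank 6, and its Smith normal form has invariant factors (1,1,1,1,1,1).

Boundary ∂_2: C_2 → C_1 maps a triangle to the signed sum of its edges. For instance
  ∂[0,3,5] = [3,5] − [0,5] + [0,3],
  ∂[2,4,5] = [4,5] − [2,5] + [2,4].
The resulting 18×12 matrix has rank 12, and its Smith normal form has invariant factors (1,1,1,1,1,1,1,1,1,1,1,2).

Now H_k = ker ∂_k / im ∂_{k+1}, so:

  H_0: rank C_0 − rank ∂_1 = 7 − 6 = 1, and the invariant factors of ∂_1 are all 1, so H_0 ≅ Z.
  H_1: rank ker ∂_1 − rank ∂_2 = (18 − 6) − 12 = 0, and ∂_2 has invariant factor 2 > 1, so H_1 ≅ Z/2.
  H_2: rank ker ∂_2 − rank ∂_3 = (12 − 12) − 0 = 0, and there is no ∂_3, so H_2 ≅ 0.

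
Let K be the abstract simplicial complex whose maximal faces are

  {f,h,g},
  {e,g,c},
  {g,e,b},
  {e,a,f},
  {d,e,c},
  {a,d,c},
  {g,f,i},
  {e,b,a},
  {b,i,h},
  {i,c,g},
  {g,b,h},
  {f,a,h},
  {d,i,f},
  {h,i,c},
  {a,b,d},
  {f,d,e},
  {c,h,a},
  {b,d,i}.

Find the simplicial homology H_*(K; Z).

H_0 ≅ Z,  H_1 ≅ Z ⊕ Z/2,  H_2 = 0.

Order the vertices as a < b < c < d < e < f < g < h < i. Listing each simplex with vertices in this order, K has dimension 2 with simplices:

  0-simplices (9): a, b, c, d, e, f, g, h, i
  1-simplices (27): ab, ac, ad, ae, af, ah, bd, be, bg, bh, bi, cd, ce, cg, ch, ci, de, df, di, ef, eg, fg, fh, fi, gh, gi, hi
  2-simplices (18): abd, abe, acd, ach, aef, afh, bdi, beg, bgh, bhi, cde, ceg, cgi, chi, def, dfi, fgh, fgi

giving chain groups C_0 ≅ Z^9, C_1 ≅ Z^27, C_2 ≅ Z^18.

Boundary ∂_1: C_1 → C_0 sends each edge [p,q] (with p < q) to q − p. For instance
  ∂ch = h − c.
This gives a 9×27 integer matrix of rank 8; reducing to Smith normal form yields diagonal entries (1,1,1,1,1,1,1,1).

∂_2: C_2 → C_1 acts by ∂[p,q,r] = [q,r] − [p,r] + [p,q]. For instance
  ∂dfi = fi − di + df,
  ∂cde = de − ce + cd.
This gives a 27×18 integer matrix of rank 18; reducing to Smith normal form yields diagonal entries (1,1,1,1,1,1,1,1,1,1,1,1,1,1,1,1,1,2).

From H_k ≅ ker(∂_k) / im(∂_{k+1}) we obtain:

  H_0: rank C_0 − rank ∂_1 = 9 − 8 = 1, and the invariant factors of ∂_1 are all 1, so H_0 = Z.
  H_1: rank ker ∂_1 − rank ∂_2 = (27 − 8) − 18 = 1, and ∂_2 has invariant factor 2 > 1, so H_1 = Z ⊕ Z/2.
  H_2: rank ker ∂_2 − rank ∂_3 = (18 − 18) − 0 = 0, and there is no ∂_3, so H_2 = 0.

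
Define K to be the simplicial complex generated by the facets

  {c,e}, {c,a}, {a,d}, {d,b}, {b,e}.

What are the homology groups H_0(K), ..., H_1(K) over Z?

H_0 ≅ Z,  H_1 ≅ Z.

K has 5 vertices, 5 edges.
rank ∂_0 = 0, rank ∂_1 = 4 ⇒ b_0 = 5 − 0 − 4 = 1; all invariant factors of ∂_1 are 1 so no torsion. So H_0 ≅ Z.
rank ∂_1 = 4, rank ∂_2 = 0 ⇒ b_1 = 5 − 4 − 0 = 1. So H_1 ≅ Z.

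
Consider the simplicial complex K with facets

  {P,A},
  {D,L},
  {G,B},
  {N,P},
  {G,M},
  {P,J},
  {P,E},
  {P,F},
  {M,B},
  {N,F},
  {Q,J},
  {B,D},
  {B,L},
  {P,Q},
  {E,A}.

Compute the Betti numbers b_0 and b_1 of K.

Take the total order A < B < D < E < F < G < J < L < M < N < P < Q on the vertex set. Then K (dimension 1) consists of the simplices:

  0-simplices (12): A, B, D, E, F, G, J, L, M, N, P, Q
  1-simplices (15): AE, AP, BD, BG, BL, BM, DL, EP, FN, FP, GM, JP, JQ, NP, PQ

giving chain groups C_0 ≅ Z^12, C_1 ≅ Z^15.

The boundary map ∂_1: C_1 → C_0 is given by ∂[p,q] = [q] − [p]. For instance
  ∂AP = P − A.
As a 12×15 matrix over Z this has rank 10, with invariant factors (1,1,1,1,1,1,1,1,1,1).

Reading off H_k = ker ∂_k / im ∂_{k+1}:

  H_0: rank C_0 − rank ∂_1 = 12 − 10 = 2, and the invariant factors of ∂_1 are all 1, so H_0 = Z^2.
  H_1: rank ker ∂_1 − rank ∂_2 = (15 − 10) − 0 = 5, and there is no ∂_2, so H_1 = Z^5.

As a check, the Euler characteristic is 12 − 15 = -3, which agrees with 2 − 5 = -3.
(K is a triangulation of the disjoint union of a wedge of 2 circles and a wedge of 3 circles.)

Hence the Betti numbers are b_0 = 2, b_1 = 5.

b_0 = 2, b_1 = 5.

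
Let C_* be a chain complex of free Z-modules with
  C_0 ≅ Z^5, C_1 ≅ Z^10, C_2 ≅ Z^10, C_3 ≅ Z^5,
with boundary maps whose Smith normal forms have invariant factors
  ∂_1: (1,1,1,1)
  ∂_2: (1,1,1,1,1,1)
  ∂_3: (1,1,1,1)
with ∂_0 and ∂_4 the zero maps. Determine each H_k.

H_0 = Z,  H_1 = 0,  H_2 = 0,  H_3 = Z.

H_0: b_0 = 5 − 0 − 4 = 1; torsion from ∂_1 factors > 1: none. So H_0 = Z.
H_1: b_1 = 10 − 4 − 6 = 0; torsion from ∂_2 factors > 1: none. So H_1 = 0.
H_2: b_2 = 10 − 6 − 4 = 0; torsion from ∂_3 factors > 1: none. So H_2 = 0.
H_3: b_3 = 5 − 4 − 0 = 1; torsion from ∂_4 factors > 1: none. So H_3 = Z.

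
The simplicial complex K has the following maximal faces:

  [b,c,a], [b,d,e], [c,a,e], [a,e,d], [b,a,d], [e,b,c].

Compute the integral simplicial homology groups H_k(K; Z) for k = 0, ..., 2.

H_0 ≅ Z,  H_1 = 0,  H_2 ≅ Z.

K has 5 vertices, 9 edges, 6 triangles.
rank ∂_0 = 0, rank ∂_1 = 4 ⇒ b_0 = 5 − 0 − 4 = 1; all invariant factors of ∂_1 are 1 so no torsion. So H_0 = Z.
rank ∂_1 = 4, rank ∂_2 = 5 ⇒ b_1 = 9 − 4 − 5 = 0; all invariant factors of ∂_2 are 1 so no torsion. So H_1 = 0.
rank ∂_2 = 5, rank ∂_3 = 0 ⇒ b_2 = 6 − 5 − 0 = 1. So H_2 = Z.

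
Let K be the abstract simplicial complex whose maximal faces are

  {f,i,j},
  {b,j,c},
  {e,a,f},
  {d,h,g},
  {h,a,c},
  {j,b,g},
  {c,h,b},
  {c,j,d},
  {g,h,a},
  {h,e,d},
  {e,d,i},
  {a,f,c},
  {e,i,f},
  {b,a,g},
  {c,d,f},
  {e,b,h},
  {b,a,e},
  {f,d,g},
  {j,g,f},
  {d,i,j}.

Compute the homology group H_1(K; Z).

K has 10 vertices, 30 edges, 20 triangles.
rank ∂_1 = 9, rank ∂_2 = 20 ⇒ b_1 = 30 − 9 − 20 = 1; ∂_2 has invariant factor(s) [2] giving torsion. So H_1 ≅ Z ⊕ Z/2Z.

H_1 ≅ Z ⊕ Z/2Z.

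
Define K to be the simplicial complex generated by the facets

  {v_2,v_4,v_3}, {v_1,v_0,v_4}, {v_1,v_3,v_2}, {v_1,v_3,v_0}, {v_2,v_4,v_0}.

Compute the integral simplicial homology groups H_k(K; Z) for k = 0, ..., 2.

H_0 = Z,  H_1 = Z,  H_2 = 0.

Take the total order v_0 < v_1 < v_2 < v_3 < v_4 on the vertex set. Then K (dimension 2) consists of the simplices:

  0-simplices (5): [v_0], [v_1], [v_2], [v_3], [v_4]
  1-simplices (10): [v_0,v_1], [v_0,v_2], [v_0,v_3], [v_0,v_4], [v_1,v_2], [v_1,v_3], [v_1,v_4], [v_2,v_3], [v_2,v_4], [v_3,v_4]
  2-simplices (5): [v_0,v_1,v_3], [v_0,v_1,v_4], [v_0,v_2,v_4], [v_1,v_2,v_3], [v_2,v_3,v_4]

so the chain groups are C_0 ≅ Z^5, C_1 ≅ Z^10, C_2 ≅ Z^5.

∂_1: C_1 → C_0 sends each edge [p,q] (with p < q) to q − p. For instance
  ∂[v_1,v_3] = [v_3] − [v_1].
The resulting 5×10 matrix has rank 4, and its Smith normal form has invariant factors (1,1,1,1).

The boundary map ∂_2: C_2 → C_1 acts by ∂[p,q,r] = [q,r] − [p,r] + [p,q]. For instance
  ∂[v_0,v_1,v_3] = [v_1,v_3] − [v_0,v_3] + [v_0,v_1],
  ∂[v_0,v_1,v_4] = [v_1,v_4] − [v_0,v_4] + [v_0,v_1].
The 10×5 boundary matrix has rank 5 and Smith normal form diag(1,1,1,1,1).

Reading off H_k = ker ∂_k / im ∂_{k+1}:

  H_0: rank C_0 − rank ∂_1 = 5 − 4 = 1, and the invariant factors of ∂_1 are all 1, so H_0 ≅ Z.
  H_1: rank ker ∂_1 − rank ∂_2 = (10 − 4) − 5 = 1, and the invariant factors of ∂_2 are all 1, so H_1 ≅ Z.
  H_2: rank ker ∂_2 − rank ∂_3 = (5 − 5) − 0 = 0, and there is no ∂_3, so H_2 ≅ 0.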